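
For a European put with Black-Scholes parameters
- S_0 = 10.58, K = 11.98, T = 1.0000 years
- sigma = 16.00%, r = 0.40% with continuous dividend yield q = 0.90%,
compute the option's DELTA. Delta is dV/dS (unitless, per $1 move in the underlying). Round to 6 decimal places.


d1 = -0.7279572891; d2 = -0.8879572891
phi(d1) = 0.3060828566; exp(-qT) = 0.9910403788; exp(-rT) = 0.9960079893
N(-d1) = 0.7666801340
Delta = -exp(-qT) * N(-d1) = -0.9910403788 * 0.7666801340 = -0.759811

Answer: Delta = -0.759811


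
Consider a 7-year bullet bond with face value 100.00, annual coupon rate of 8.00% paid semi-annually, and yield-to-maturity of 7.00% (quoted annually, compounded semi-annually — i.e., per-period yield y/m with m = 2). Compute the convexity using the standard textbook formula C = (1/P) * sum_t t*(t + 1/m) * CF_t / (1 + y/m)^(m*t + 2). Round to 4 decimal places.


Coupon per period c = face * coupon_rate / m = 4.000000
Periods per year m = 2; per-period yield y/m = 0.035000
Number of cashflows N = 14
Cashflows (t years, CF_t, discount factor 1/(1+y/m)^(m*t), PV):
  t = 0.5000: CF_t = 4.000000, DF = 0.966184, PV = 3.864734
  t = 1.0000: CF_t = 4.000000, DF = 0.933511, PV = 3.734043
  t = 1.5000: CF_t = 4.000000, DF = 0.901943, PV = 3.607771
  t = 2.0000: CF_t = 4.000000, DF = 0.871442, PV = 3.485769
  t = 2.5000: CF_t = 4.000000, DF = 0.841973, PV = 3.367893
  t = 3.0000: CF_t = 4.000000, DF = 0.813501, PV = 3.254003
  t = 3.5000: CF_t = 4.000000, DF = 0.785991, PV = 3.143964
  t = 4.0000: CF_t = 4.000000, DF = 0.759412, PV = 3.037646
  t = 4.5000: CF_t = 4.000000, DF = 0.733731, PV = 2.934924
  t = 5.0000: CF_t = 4.000000, DF = 0.708919, PV = 2.835675
  t = 5.5000: CF_t = 4.000000, DF = 0.684946, PV = 2.739783
  t = 6.0000: CF_t = 4.000000, DF = 0.661783, PV = 2.647133
  t = 6.5000: CF_t = 4.000000, DF = 0.639404, PV = 2.557617
  t = 7.0000: CF_t = 104.000000, DF = 0.617782, PV = 64.249306
Price P = sum_t PV_t = 105.460260
Convexity numerator sum_t t*(t + 1/m) * CF_t / (1+y/m)^(m*t + 2):
  t = 0.5000: term = 1.803885
  t = 1.0000: term = 5.228653
  t = 1.5000: term = 10.103678
  t = 2.0000: term = 16.270013
  t = 2.5000: term = 23.579729
  t = 3.0000: term = 31.895285
  t = 3.5000: term = 41.088934
  t = 4.0000: term = 51.042155
  t = 4.5000: term = 61.645114
  t = 5.0000: term = 72.796163
  t = 5.5000: term = 84.401348
  t = 6.0000: term = 96.373959
  t = 6.5000: term = 108.634093
  t = 7.0000: term = 3148.814278
Convexity = (1/P) * sum = 3753.677288 / 105.460260 = 35.593287

Answer: Convexity = 35.5933


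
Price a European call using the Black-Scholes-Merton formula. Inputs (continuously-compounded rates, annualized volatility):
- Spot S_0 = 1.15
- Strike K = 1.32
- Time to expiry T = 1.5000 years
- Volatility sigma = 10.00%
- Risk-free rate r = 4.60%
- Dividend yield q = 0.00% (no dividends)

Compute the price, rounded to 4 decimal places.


d1 = (ln(S/K) + (r - q + 0.5*sigma^2) * T) / (sigma * sqrt(T)) = -0.50108227
d2 = d1 - sigma * sqrt(T) = -0.62355676
exp(-rT) = 0.93332668; exp(-qT) = 1.00000000
C = S_0 * exp(-qT) * N(d1) - K * exp(-rT) * N(d2)
N(d1) = 0.30815661; N(d2) = 0.26645936
C = 1.1500 * 1.00000000 * 0.30815661 - 1.3200 * 0.93332668 * 0.26645936 = 0.0261

Answer: Price = 0.0261


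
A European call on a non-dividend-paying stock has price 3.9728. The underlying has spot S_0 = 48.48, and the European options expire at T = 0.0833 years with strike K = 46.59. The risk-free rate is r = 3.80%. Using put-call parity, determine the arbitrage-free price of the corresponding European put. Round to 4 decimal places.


Put-call parity: C - P = S_0 * exp(-qT) - K * exp(-rT).
S_0 * exp(-qT) = 48.4800 * 1.00000000 = 48.48000000
K * exp(-rT) = 46.5900 * 0.99683960 = 46.44275718
P = C - S*exp(-qT) + K*exp(-rT)
P = 3.9728 - 48.48000000 + 46.44275718 = 1.9356

Answer: Put price = 1.9356


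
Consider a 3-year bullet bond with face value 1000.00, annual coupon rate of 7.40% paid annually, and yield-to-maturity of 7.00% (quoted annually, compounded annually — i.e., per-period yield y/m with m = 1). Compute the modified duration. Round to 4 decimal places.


Answer: Modified duration = 2.6160

Derivation:
Coupon per period c = face * coupon_rate / m = 74.000000
Periods per year m = 1; per-period yield y/m = 0.070000
Number of cashflows N = 3
Cashflows (t years, CF_t, discount factor 1/(1+y/m)^(m*t), PV):
  t = 1.0000: CF_t = 74.000000, DF = 0.934579, PV = 69.158879
  t = 2.0000: CF_t = 74.000000, DF = 0.873439, PV = 64.634466
  t = 3.0000: CF_t = 1074.000000, DF = 0.816298, PV = 876.703920
Price P = sum_t PV_t = 1010.497264
First compute Macaulay numerator sum_t t * PV_t:
  t * PV_t at t = 1.0000: 69.158879
  t * PV_t at t = 2.0000: 129.268932
  t * PV_t at t = 3.0000: 2630.111759
Macaulay duration D = 2828.539570 / 1010.497264 = 2.799156
Modified duration = D / (1 + y/m) = 2.799156 / (1 + 0.070000) = 2.616034


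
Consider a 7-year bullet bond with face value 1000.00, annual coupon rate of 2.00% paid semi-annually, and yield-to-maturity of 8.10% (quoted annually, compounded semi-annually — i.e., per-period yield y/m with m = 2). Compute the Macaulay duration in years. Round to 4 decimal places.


Coupon per period c = face * coupon_rate / m = 10.000000
Periods per year m = 2; per-period yield y/m = 0.040500
Number of cashflows N = 14
Cashflows (t years, CF_t, discount factor 1/(1+y/m)^(m*t), PV):
  t = 0.5000: CF_t = 10.000000, DF = 0.961076, PV = 9.610764
  t = 1.0000: CF_t = 10.000000, DF = 0.923668, PV = 9.236679
  t = 1.5000: CF_t = 10.000000, DF = 0.887715, PV = 8.877154
  t = 2.0000: CF_t = 10.000000, DF = 0.853162, PV = 8.531623
  t = 2.5000: CF_t = 10.000000, DF = 0.819954, PV = 8.199542
  t = 3.0000: CF_t = 10.000000, DF = 0.788039, PV = 7.880386
  t = 3.5000: CF_t = 10.000000, DF = 0.757365, PV = 7.573653
  t = 4.0000: CF_t = 10.000000, DF = 0.727886, PV = 7.278859
  t = 4.5000: CF_t = 10.000000, DF = 0.699554, PV = 6.995540
  t = 5.0000: CF_t = 10.000000, DF = 0.672325, PV = 6.723248
  t = 5.5000: CF_t = 10.000000, DF = 0.646156, PV = 6.461555
  t = 6.0000: CF_t = 10.000000, DF = 0.621005, PV = 6.210048
  t = 6.5000: CF_t = 10.000000, DF = 0.596833, PV = 5.968331
  t = 7.0000: CF_t = 1010.000000, DF = 0.573602, PV = 579.338233
Price P = sum_t PV_t = 678.885615
Macaulay numerator sum_t t * PV_t:
  t * PV_t at t = 0.5000: 4.805382
  t * PV_t at t = 1.0000: 9.236679
  t * PV_t at t = 1.5000: 13.315731
  t * PV_t at t = 2.0000: 17.063246
  t * PV_t at t = 2.5000: 20.498854
  t * PV_t at t = 3.0000: 23.641158
  t * PV_t at t = 3.5000: 26.507786
  t * PV_t at t = 4.0000: 29.115437
  t * PV_t at t = 4.5000: 31.479930
  t * PV_t at t = 5.0000: 33.616242
  t * PV_t at t = 5.5000: 35.538555
  t * PV_t at t = 6.0000: 37.260290
  t * PV_t at t = 6.5000: 38.794152
  t * PV_t at t = 7.0000: 4055.367628
Macaulay duration D = (sum_t t * PV_t) / P = 4376.241069 / 678.885615 = 6.446213

Answer: Macaulay duration = 6.4462 years


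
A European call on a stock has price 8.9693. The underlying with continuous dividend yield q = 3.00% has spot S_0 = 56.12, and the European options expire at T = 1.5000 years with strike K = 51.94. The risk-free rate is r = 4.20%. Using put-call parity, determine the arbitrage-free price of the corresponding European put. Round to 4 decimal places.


Answer: Put price = 4.0874

Derivation:
Put-call parity: C - P = S_0 * exp(-qT) - K * exp(-rT).
S_0 * exp(-qT) = 56.1200 * 0.95599748 = 53.65057868
K * exp(-rT) = 51.9400 * 0.93894347 = 48.76872402
P = C - S*exp(-qT) + K*exp(-rT)
P = 8.9693 - 53.65057868 + 48.76872402 = 4.0874


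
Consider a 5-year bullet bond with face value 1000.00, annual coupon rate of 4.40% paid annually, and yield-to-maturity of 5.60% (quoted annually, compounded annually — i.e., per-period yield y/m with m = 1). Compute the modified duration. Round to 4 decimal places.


Answer: Modified duration = 4.3405

Derivation:
Coupon per period c = face * coupon_rate / m = 44.000000
Periods per year m = 1; per-period yield y/m = 0.056000
Number of cashflows N = 5
Cashflows (t years, CF_t, discount factor 1/(1+y/m)^(m*t), PV):
  t = 1.0000: CF_t = 44.000000, DF = 0.946970, PV = 41.666667
  t = 2.0000: CF_t = 44.000000, DF = 0.896752, PV = 39.457071
  t = 3.0000: CF_t = 44.000000, DF = 0.849197, PV = 37.364650
  t = 4.0000: CF_t = 44.000000, DF = 0.804163, PV = 35.383192
  t = 5.0000: CF_t = 1044.000000, DF = 0.761518, PV = 795.025224
Price P = sum_t PV_t = 948.896803
First compute Macaulay numerator sum_t t * PV_t:
  t * PV_t at t = 1.0000: 41.666667
  t * PV_t at t = 2.0000: 78.914141
  t * PV_t at t = 3.0000: 112.093951
  t * PV_t at t = 4.0000: 141.532766
  t * PV_t at t = 5.0000: 3975.126118
Macaulay duration D = 4349.333643 / 948.896803 = 4.583569
Modified duration = D / (1 + y/m) = 4.583569 / (1 + 0.056000) = 4.340501


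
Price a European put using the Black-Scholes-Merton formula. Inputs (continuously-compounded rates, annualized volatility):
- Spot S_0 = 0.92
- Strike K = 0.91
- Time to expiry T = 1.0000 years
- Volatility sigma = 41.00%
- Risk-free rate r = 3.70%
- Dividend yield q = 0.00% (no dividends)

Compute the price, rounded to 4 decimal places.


Answer: Price = 0.1254

Derivation:
d1 = (ln(S/K) + (r - q + 0.5*sigma^2) * T) / (sigma * sqrt(T)) = 0.32190017
d2 = d1 - sigma * sqrt(T) = -0.08809983
exp(-rT) = 0.96367614; exp(-qT) = 1.00000000
P = K * exp(-rT) * N(-d2) - S_0 * exp(-qT) * N(-d1)
N(-d1) = 0.37376416; N(-d2) = 0.53510133
P = 0.9100 * 0.96367614 * 0.53510133 - 0.9200 * 1.00000000 * 0.37376416 = 0.1254


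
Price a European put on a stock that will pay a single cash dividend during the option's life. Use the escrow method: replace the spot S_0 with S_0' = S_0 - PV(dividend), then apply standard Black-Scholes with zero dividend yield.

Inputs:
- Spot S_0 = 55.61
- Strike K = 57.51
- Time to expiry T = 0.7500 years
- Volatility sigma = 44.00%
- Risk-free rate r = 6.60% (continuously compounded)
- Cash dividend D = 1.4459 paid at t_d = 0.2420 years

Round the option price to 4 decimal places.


PV(D) = D * exp(-r * t_d) = 1.4459 * 0.98415488 = 1.42298954
S_0' = S_0 - PV(D) = 55.6100 - 1.42298954 = 54.18701046
d1 = (ln(S_0'/K) + (r + sigma^2/2)*T) / (sigma*sqrt(T)) = 0.16423614
d2 = d1 - sigma*sqrt(T) = -0.21681504
exp(-rT) = 0.95170516
N(-d1) = 0.43477263; N(-d2) = 0.58582375
P = K * exp(-rT) * N(-d2) - S_0' * N(-d1) = 57.5100 * 0.95170516 * 0.58582375 - 54.18701046 * 0.43477263 = 8.5046

Answer: Price = 8.5046


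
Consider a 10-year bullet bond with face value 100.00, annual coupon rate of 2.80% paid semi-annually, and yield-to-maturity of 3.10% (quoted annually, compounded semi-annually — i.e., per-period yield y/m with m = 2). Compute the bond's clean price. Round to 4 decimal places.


Coupon per period c = face * coupon_rate / m = 1.400000
Periods per year m = 2; per-period yield y/m = 0.015500
Number of cashflows N = 20
Cashflows (t years, CF_t, discount factor 1/(1+y/m)^(m*t), PV):
  t = 0.5000: CF_t = 1.400000, DF = 0.984737, PV = 1.378631
  t = 1.0000: CF_t = 1.400000, DF = 0.969706, PV = 1.357589
  t = 1.5000: CF_t = 1.400000, DF = 0.954905, PV = 1.336867
  t = 2.0000: CF_t = 1.400000, DF = 0.940330, PV = 1.316462
  t = 2.5000: CF_t = 1.400000, DF = 0.925977, PV = 1.296368
  t = 3.0000: CF_t = 1.400000, DF = 0.911844, PV = 1.276581
  t = 3.5000: CF_t = 1.400000, DF = 0.897926, PV = 1.257096
  t = 4.0000: CF_t = 1.400000, DF = 0.884220, PV = 1.237909
  t = 4.5000: CF_t = 1.400000, DF = 0.870724, PV = 1.219014
  t = 5.0000: CF_t = 1.400000, DF = 0.857434, PV = 1.200408
  t = 5.5000: CF_t = 1.400000, DF = 0.844347, PV = 1.182085
  t = 6.0000: CF_t = 1.400000, DF = 0.831459, PV = 1.164043
  t = 6.5000: CF_t = 1.400000, DF = 0.818768, PV = 1.146275
  t = 7.0000: CF_t = 1.400000, DF = 0.806271, PV = 1.128779
  t = 7.5000: CF_t = 1.400000, DF = 0.793964, PV = 1.111550
  t = 8.0000: CF_t = 1.400000, DF = 0.781846, PV = 1.094584
  t = 8.5000: CF_t = 1.400000, DF = 0.769912, PV = 1.077877
  t = 9.0000: CF_t = 1.400000, DF = 0.758161, PV = 1.061425
  t = 9.5000: CF_t = 1.400000, DF = 0.746589, PV = 1.045224
  t = 10.0000: CF_t = 101.400000, DF = 0.735193, PV = 74.548584
Price P = sum_t PV_t = 97.437353

Answer: Price = 97.4374


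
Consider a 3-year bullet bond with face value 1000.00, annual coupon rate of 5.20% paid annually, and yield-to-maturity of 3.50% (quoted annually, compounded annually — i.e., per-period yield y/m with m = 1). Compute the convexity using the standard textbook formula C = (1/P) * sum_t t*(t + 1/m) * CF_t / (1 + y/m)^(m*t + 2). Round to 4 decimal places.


Answer: Convexity = 10.4949

Derivation:
Coupon per period c = face * coupon_rate / m = 52.000000
Periods per year m = 1; per-period yield y/m = 0.035000
Number of cashflows N = 3
Cashflows (t years, CF_t, discount factor 1/(1+y/m)^(m*t), PV):
  t = 1.0000: CF_t = 52.000000, DF = 0.966184, PV = 50.241546
  t = 2.0000: CF_t = 52.000000, DF = 0.933511, PV = 48.542556
  t = 3.0000: CF_t = 1052.000000, DF = 0.901943, PV = 948.843726
Price P = sum_t PV_t = 1047.627829
Convexity numerator sum_t t*(t + 1/m) * CF_t / (1+y/m)^(m*t + 2):
  t = 1.0000: term = 93.802041
  t = 2.0000: term = 271.889975
  t = 3.0000: term = 10629.069258
Convexity = (1/P) * sum = 10994.761275 / 1047.627829 = 10.494911


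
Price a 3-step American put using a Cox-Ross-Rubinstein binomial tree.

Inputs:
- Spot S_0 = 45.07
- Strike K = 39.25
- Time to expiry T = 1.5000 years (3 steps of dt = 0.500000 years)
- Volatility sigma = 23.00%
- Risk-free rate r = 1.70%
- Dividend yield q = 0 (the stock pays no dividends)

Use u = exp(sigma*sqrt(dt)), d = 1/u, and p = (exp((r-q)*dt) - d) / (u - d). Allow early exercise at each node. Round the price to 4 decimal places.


Answer: Price = V(0,0) = 1.9786

Derivation:
dt = T/N = 0.500000
u = exp(sigma*sqrt(dt)) = 1.176607; d = 1/u = 0.849902
p = (exp((r-q)*dt) - d) / (u - d) = 0.485559
Discount per step: exp(-r*dt) = 0.991536
Stock lattice S(k, i) with i counting down-moves:
  k=0: S(0,0) = 45.0700
  k=1: S(1,0) = 53.0297; S(1,1) = 38.3051
  k=2: S(2,0) = 62.3951; S(2,1) = 45.0700; S(2,2) = 32.5555
  k=3: S(3,0) = 73.4144; S(3,1) = 53.0297; S(3,2) = 38.3051; S(3,3) = 27.6690
Terminal payoffs V(N, i) = max(K - S_T, 0):
  V(3,0) = 0.000000; V(3,1) = 0.000000; V(3,2) = 0.944929; V(3,3) = 11.580986
Backward induction: V(k, i) = exp(-r*dt) * [p * V(k+1, i) + (1-p) * V(k+1, i+1)]; then take max(V_cont, immediate exercise) for American.
  V(2,0) = exp(-r*dt) * [p*0.000000 + (1-p)*0.000000] = 0.000000; exercise = 0.000000; V(2,0) = max -> 0.000000
  V(2,1) = exp(-r*dt) * [p*0.000000 + (1-p)*0.944929] = 0.481996; exercise = 0.000000; V(2,1) = max -> 0.481996
  V(2,2) = exp(-r*dt) * [p*0.944929 + (1-p)*11.580986] = 6.362244; exercise = 6.694455; V(2,2) = max -> 6.694455
  V(1,0) = exp(-r*dt) * [p*0.000000 + (1-p)*0.481996] = 0.245860; exercise = 0.000000; V(1,0) = max -> 0.245860
  V(1,1) = exp(-r*dt) * [p*0.481996 + (1-p)*6.694455] = 3.646810; exercise = 0.944929; V(1,1) = max -> 3.646810
  V(0,0) = exp(-r*dt) * [p*0.245860 + (1-p)*3.646810] = 1.978558; exercise = 0.000000; V(0,0) = max -> 1.978558


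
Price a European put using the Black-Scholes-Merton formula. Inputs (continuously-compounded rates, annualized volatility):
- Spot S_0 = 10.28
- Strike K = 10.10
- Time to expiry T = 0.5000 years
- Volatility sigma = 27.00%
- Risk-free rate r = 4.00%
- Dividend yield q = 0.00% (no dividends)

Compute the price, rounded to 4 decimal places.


d1 = (ln(S/K) + (r - q + 0.5*sigma^2) * T) / (sigma * sqrt(T)) = 0.29274135
d2 = d1 - sigma * sqrt(T) = 0.10182252
exp(-rT) = 0.98019867; exp(-qT) = 1.00000000
P = K * exp(-rT) * N(-d2) - S_0 * exp(-qT) * N(-d1)
N(-d1) = 0.38485993; N(-d2) = 0.45944878
P = 10.1000 * 0.98019867 * 0.45944878 - 10.2800 * 1.00000000 * 0.38485993 = 0.5922

Answer: Price = 0.5922


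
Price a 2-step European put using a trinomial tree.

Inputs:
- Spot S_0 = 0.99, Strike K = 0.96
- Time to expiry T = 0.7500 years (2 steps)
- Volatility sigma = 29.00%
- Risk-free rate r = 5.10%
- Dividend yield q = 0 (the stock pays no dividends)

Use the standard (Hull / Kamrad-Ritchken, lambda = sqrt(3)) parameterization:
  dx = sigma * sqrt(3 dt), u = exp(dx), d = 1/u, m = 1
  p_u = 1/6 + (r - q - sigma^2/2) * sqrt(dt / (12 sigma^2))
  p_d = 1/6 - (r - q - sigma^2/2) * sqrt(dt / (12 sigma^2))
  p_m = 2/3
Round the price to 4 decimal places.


Answer: Price = V(0,0) = 0.0587

Derivation:
dt = T/N = 0.375000; dx = sigma*sqrt(3*dt) = 0.307591
u = exp(dx) = 1.360145; d = 1/u = 0.735216
p_u = 0.172122, p_m = 0.666667, p_d = 0.161211
Discount per step: exp(-r*dt) = 0.981057
Stock lattice S(k, j) with j the centered position index:
  k=0: S(0,+0) = 0.9900
  k=1: S(1,-1) = 0.7279; S(1,+0) = 0.9900; S(1,+1) = 1.3465
  k=2: S(2,-2) = 0.5351; S(2,-1) = 0.7279; S(2,+0) = 0.9900; S(2,+1) = 1.3465; S(2,+2) = 1.8315
Terminal payoffs V(N, j) = max(K - S_T, 0):
  V(2,-2) = 0.424863; V(2,-1) = 0.232137; V(2,+0) = 0.000000; V(2,+1) = 0.000000; V(2,+2) = 0.000000
Backward induction: V(k, j) = exp(-r*dt) * [p_u * V(k+1, j+1) + p_m * V(k+1, j) + p_d * V(k+1, j-1)]
  V(1,-1) = exp(-r*dt) * [p_u*0.000000 + p_m*0.232137 + p_d*0.424863] = 0.219021
  V(1,+0) = exp(-r*dt) * [p_u*0.000000 + p_m*0.000000 + p_d*0.232137] = 0.036714
  V(1,+1) = exp(-r*dt) * [p_u*0.000000 + p_m*0.000000 + p_d*0.000000] = 0.000000
  V(0,+0) = exp(-r*dt) * [p_u*0.000000 + p_m*0.036714 + p_d*0.219021] = 0.058652


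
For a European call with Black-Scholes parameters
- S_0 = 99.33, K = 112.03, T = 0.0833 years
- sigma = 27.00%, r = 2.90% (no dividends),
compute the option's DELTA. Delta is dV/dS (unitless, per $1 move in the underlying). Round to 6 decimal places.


Answer: Delta = 0.070235

Derivation:
d1 = -1.4740399986; d2 = -1.5519666950
phi(d1) = 0.1346151258; exp(-qT) = 1.0000000000; exp(-rT) = 0.9975872155
N(d1) = 0.0702354110
Delta = exp(-qT) * N(d1) = 1.0000000000 * 0.0702354110 = 0.070235


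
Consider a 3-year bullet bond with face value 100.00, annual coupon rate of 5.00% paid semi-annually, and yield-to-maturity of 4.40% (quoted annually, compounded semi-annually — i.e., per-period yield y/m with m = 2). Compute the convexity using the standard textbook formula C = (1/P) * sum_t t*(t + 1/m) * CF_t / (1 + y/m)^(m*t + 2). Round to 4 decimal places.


Answer: Convexity = 9.2722

Derivation:
Coupon per period c = face * coupon_rate / m = 2.500000
Periods per year m = 2; per-period yield y/m = 0.022000
Number of cashflows N = 6
Cashflows (t years, CF_t, discount factor 1/(1+y/m)^(m*t), PV):
  t = 0.5000: CF_t = 2.500000, DF = 0.978474, PV = 2.446184
  t = 1.0000: CF_t = 2.500000, DF = 0.957411, PV = 2.393526
  t = 1.5000: CF_t = 2.500000, DF = 0.936801, PV = 2.342002
  t = 2.0000: CF_t = 2.500000, DF = 0.916635, PV = 2.291587
  t = 2.5000: CF_t = 2.500000, DF = 0.896903, PV = 2.242258
  t = 3.0000: CF_t = 102.500000, DF = 0.877596, PV = 89.953588
Price P = sum_t PV_t = 101.669146
Convexity numerator sum_t t*(t + 1/m) * CF_t / (1+y/m)^(m*t + 2):
  t = 0.5000: term = 1.171001
  t = 1.0000: term = 3.437381
  t = 1.5000: term = 6.726773
  t = 2.0000: term = 10.969950
  t = 2.5000: term = 16.100709
  t = 3.0000: term = 904.286397
Convexity = (1/P) * sum = 942.692212 / 101.669146 = 9.272156


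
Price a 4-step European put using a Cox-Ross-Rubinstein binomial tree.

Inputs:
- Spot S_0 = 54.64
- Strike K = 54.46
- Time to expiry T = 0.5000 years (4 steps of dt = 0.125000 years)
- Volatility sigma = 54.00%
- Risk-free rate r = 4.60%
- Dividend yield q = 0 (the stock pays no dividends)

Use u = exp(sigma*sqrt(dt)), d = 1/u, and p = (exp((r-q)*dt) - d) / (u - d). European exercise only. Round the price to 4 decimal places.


Answer: Price = V(0,0) = 7.0170

Derivation:
dt = T/N = 0.125000
u = exp(sigma*sqrt(dt)) = 1.210361; d = 1/u = 0.826200
p = (exp((r-q)*dt) - d) / (u - d) = 0.467426
Discount per step: exp(-r*dt) = 0.994266
Stock lattice S(k, i) with i counting down-moves:
  k=0: S(0,0) = 54.6400
  k=1: S(1,0) = 66.1341; S(1,1) = 45.1435
  k=2: S(2,0) = 80.0462; S(2,1) = 54.6400; S(2,2) = 37.2976
  k=3: S(3,0) = 96.8848; S(3,1) = 66.1341; S(3,2) = 45.1435; S(3,3) = 30.8153
  k=4: S(4,0) = 117.2656; S(4,1) = 80.0462; S(4,2) = 54.6400; S(4,3) = 37.2976; S(4,4) = 25.4595
Terminal payoffs V(N, i) = max(K - S_T, 0):
  V(4,0) = 0.000000; V(4,1) = 0.000000; V(4,2) = 0.000000; V(4,3) = 17.162416; V(4,4) = 29.000451
Backward induction: V(k, i) = exp(-r*dt) * [p * V(k+1, i) + (1-p) * V(k+1, i+1)].
  V(3,0) = exp(-r*dt) * [p*0.000000 + (1-p)*0.000000] = 0.000000
  V(3,1) = exp(-r*dt) * [p*0.000000 + (1-p)*0.000000] = 0.000000
  V(3,2) = exp(-r*dt) * [p*0.000000 + (1-p)*17.162416] = 9.087859
  V(3,3) = exp(-r*dt) * [p*17.162416 + (1-p)*29.000451] = 23.332503
  V(2,0) = exp(-r*dt) * [p*0.000000 + (1-p)*0.000000] = 0.000000
  V(2,1) = exp(-r*dt) * [p*0.000000 + (1-p)*9.087859] = 4.812212
  V(2,2) = exp(-r*dt) * [p*9.087859 + (1-p)*23.332503] = 16.578591
  V(1,0) = exp(-r*dt) * [p*0.000000 + (1-p)*4.812212] = 2.548167
  V(1,1) = exp(-r*dt) * [p*4.812212 + (1-p)*16.578591] = 11.015166
  V(0,0) = exp(-r*dt) * [p*2.548167 + (1-p)*11.015166] = 7.017010


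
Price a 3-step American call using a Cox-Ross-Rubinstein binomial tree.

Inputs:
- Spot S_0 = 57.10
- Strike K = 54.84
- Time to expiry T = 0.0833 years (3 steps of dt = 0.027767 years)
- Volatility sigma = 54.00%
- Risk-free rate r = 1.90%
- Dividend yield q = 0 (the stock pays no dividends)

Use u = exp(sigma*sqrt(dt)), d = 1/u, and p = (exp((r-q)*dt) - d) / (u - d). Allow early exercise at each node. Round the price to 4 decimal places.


dt = T/N = 0.027767
u = exp(sigma*sqrt(dt)) = 1.094155; d = 1/u = 0.913948
p = (exp((r-q)*dt) - d) / (u - d) = 0.480448
Discount per step: exp(-r*dt) = 0.999473
Stock lattice S(k, i) with i counting down-moves:
  k=0: S(0,0) = 57.1000
  k=1: S(1,0) = 62.4762; S(1,1) = 52.1864
  k=2: S(2,0) = 68.3587; S(2,1) = 57.1000; S(2,2) = 47.6956
  k=3: S(3,0) = 74.7949; S(3,1) = 62.4762; S(3,2) = 52.1864; S(3,3) = 43.5913
Terminal payoffs V(N, i) = max(S_T - K, 0):
  V(3,0) = 19.954931; V(3,1) = 7.636227; V(3,2) = 0.000000; V(3,3) = 0.000000
Backward induction: V(k, i) = exp(-r*dt) * [p * V(k+1, i) + (1-p) * V(k+1, i+1)]; then take max(V_cont, immediate exercise) for American.
  V(2,0) = exp(-r*dt) * [p*19.954931 + (1-p)*7.636227] = 13.547574; exercise = 13.518650; V(2,0) = max -> 13.547574
  V(2,1) = exp(-r*dt) * [p*7.636227 + (1-p)*0.000000] = 3.666875; exercise = 2.260000; V(2,1) = max -> 3.666875
  V(2,2) = exp(-r*dt) * [p*0.000000 + (1-p)*0.000000] = 0.000000; exercise = 0.000000; V(2,2) = max -> 0.000000
  V(1,0) = exp(-r*dt) * [p*13.547574 + (1-p)*3.666875] = 8.409599; exercise = 7.636227; V(1,0) = max -> 8.409599
  V(1,1) = exp(-r*dt) * [p*3.666875 + (1-p)*0.000000] = 1.760814; exercise = 0.000000; V(1,1) = max -> 1.760814
  V(0,0) = exp(-r*dt) * [p*8.409599 + (1-p)*1.760814] = 4.952596; exercise = 2.260000; V(0,0) = max -> 4.952596

Answer: Price = V(0,0) = 4.9526


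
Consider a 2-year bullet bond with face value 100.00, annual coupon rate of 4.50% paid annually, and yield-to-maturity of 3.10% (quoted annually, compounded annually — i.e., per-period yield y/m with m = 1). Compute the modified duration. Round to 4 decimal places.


Coupon per period c = face * coupon_rate / m = 4.500000
Periods per year m = 1; per-period yield y/m = 0.031000
Number of cashflows N = 2
Cashflows (t years, CF_t, discount factor 1/(1+y/m)^(m*t), PV):
  t = 1.0000: CF_t = 4.500000, DF = 0.969932, PV = 4.364694
  t = 2.0000: CF_t = 104.500000, DF = 0.940768, PV = 98.310286
Price P = sum_t PV_t = 102.674981
First compute Macaulay numerator sum_t t * PV_t:
  t * PV_t at t = 1.0000: 4.364694
  t * PV_t at t = 2.0000: 196.620572
Macaulay duration D = 200.985267 / 102.674981 = 1.957490
Modified duration = D / (1 + y/m) = 1.957490 / (1 + 0.031000) = 1.898633

Answer: Modified duration = 1.8986


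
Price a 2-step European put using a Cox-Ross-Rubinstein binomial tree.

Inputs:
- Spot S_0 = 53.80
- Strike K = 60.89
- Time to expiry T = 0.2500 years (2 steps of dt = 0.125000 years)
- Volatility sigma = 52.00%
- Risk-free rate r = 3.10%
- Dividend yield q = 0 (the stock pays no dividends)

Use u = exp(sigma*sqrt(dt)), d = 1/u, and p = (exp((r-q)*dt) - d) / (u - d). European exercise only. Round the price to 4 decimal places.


Answer: Price = V(0,0) = 10.2233

Derivation:
dt = T/N = 0.125000
u = exp(sigma*sqrt(dt)) = 1.201833; d = 1/u = 0.832062
p = (exp((r-q)*dt) - d) / (u - d) = 0.464667
Discount per step: exp(-r*dt) = 0.996132
Stock lattice S(k, i) with i counting down-moves:
  k=0: S(0,0) = 53.8000
  k=1: S(1,0) = 64.6586; S(1,1) = 44.7650
  k=2: S(2,0) = 77.7088; S(2,1) = 53.8000; S(2,2) = 37.2472
Terminal payoffs V(N, i) = max(K - S_T, 0):
  V(2,0) = 0.000000; V(2,1) = 7.090000; V(2,2) = 23.642757
Backward induction: V(k, i) = exp(-r*dt) * [p * V(k+1, i) + (1-p) * V(k+1, i+1)].
  V(1,0) = exp(-r*dt) * [p*0.000000 + (1-p)*7.090000] = 3.780833
  V(1,1) = exp(-r*dt) * [p*7.090000 + (1-p)*23.642757] = 15.889547
  V(0,0) = exp(-r*dt) * [p*3.780833 + (1-p)*15.889547] = 10.223336


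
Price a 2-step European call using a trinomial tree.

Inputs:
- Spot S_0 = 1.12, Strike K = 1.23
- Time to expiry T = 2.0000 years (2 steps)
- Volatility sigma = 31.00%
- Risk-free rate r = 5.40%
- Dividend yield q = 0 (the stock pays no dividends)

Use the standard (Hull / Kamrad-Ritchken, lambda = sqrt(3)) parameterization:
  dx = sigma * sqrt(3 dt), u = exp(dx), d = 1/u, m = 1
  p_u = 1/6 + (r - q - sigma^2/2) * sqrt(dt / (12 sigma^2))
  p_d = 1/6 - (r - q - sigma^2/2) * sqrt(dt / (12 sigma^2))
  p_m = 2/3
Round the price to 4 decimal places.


dt = T/N = 1.000000; dx = sigma*sqrt(3*dt) = 0.536936
u = exp(dx) = 1.710757; d = 1/u = 0.584537
p_u = 0.172207, p_m = 0.666667, p_d = 0.161126
Discount per step: exp(-r*dt) = 0.947432
Stock lattice S(k, j) with j the centered position index:
  k=0: S(0,+0) = 1.1200
  k=1: S(1,-1) = 0.6547; S(1,+0) = 1.1200; S(1,+1) = 1.9160
  k=2: S(2,-2) = 0.3827; S(2,-1) = 0.6547; S(2,+0) = 1.1200; S(2,+1) = 1.9160; S(2,+2) = 3.2779
Terminal payoffs V(N, j) = max(S_T - K, 0):
  V(2,-2) = 0.000000; V(2,-1) = 0.000000; V(2,+0) = 0.000000; V(2,+1) = 0.686047; V(2,+2) = 2.047891
Backward induction: V(k, j) = exp(-r*dt) * [p_u * V(k+1, j+1) + p_m * V(k+1, j) + p_d * V(k+1, j-1)]
  V(1,-1) = exp(-r*dt) * [p_u*0.000000 + p_m*0.000000 + p_d*0.000000] = 0.000000
  V(1,+0) = exp(-r*dt) * [p_u*0.686047 + p_m*0.000000 + p_d*0.000000] = 0.111932
  V(1,+1) = exp(-r*dt) * [p_u*2.047891 + p_m*0.686047 + p_d*0.000000] = 0.767445
  V(0,+0) = exp(-r*dt) * [p_u*0.767445 + p_m*0.111932 + p_d*0.000000] = 0.195911

Answer: Price = V(0,0) = 0.1959


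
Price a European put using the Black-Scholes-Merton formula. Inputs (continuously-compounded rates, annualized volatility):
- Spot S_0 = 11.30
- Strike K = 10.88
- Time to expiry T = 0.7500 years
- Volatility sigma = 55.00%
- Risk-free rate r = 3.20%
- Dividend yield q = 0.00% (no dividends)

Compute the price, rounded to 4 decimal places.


Answer: Price = 1.7414

Derivation:
d1 = (ln(S/K) + (r - q + 0.5*sigma^2) * T) / (sigma * sqrt(T)) = 0.36806391
d2 = d1 - sigma * sqrt(T) = -0.10825006
exp(-rT) = 0.97628571; exp(-qT) = 1.00000000
P = K * exp(-rT) * N(-d2) - S_0 * exp(-qT) * N(-d1)
N(-d1) = 0.35641279; N(-d2) = 0.54310133
P = 10.8800 * 0.97628571 * 0.54310133 - 11.3000 * 1.00000000 * 0.35641279 = 1.7414


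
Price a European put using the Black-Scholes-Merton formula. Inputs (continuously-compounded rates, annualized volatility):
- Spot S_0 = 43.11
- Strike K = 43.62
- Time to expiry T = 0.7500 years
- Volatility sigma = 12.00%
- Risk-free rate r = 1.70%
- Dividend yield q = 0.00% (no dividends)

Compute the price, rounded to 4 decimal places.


Answer: Price = 1.7644

Derivation:
d1 = (ln(S/K) + (r - q + 0.5*sigma^2) * T) / (sigma * sqrt(T)) = 0.06148037
d2 = d1 - sigma * sqrt(T) = -0.04244267
exp(-rT) = 0.98733094; exp(-qT) = 1.00000000
P = K * exp(-rT) * N(-d2) - S_0 * exp(-qT) * N(-d1)
N(-d1) = 0.47548832; N(-d2) = 0.51692709
P = 43.6200 * 0.98733094 * 0.51692709 - 43.1100 * 1.00000000 * 0.47548832 = 1.7644


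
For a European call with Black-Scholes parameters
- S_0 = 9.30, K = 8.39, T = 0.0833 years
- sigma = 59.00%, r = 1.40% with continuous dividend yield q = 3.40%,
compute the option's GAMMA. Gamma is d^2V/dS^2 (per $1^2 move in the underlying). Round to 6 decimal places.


d1 = 0.6800760275; d2 = 0.5097917652
phi(d1) = 0.3165765398; exp(-qT) = 0.9971718069; exp(-rT) = 0.9988344797
Gamma = exp(-qT) * phi(d1) / (S * sigma * sqrt(T)) = 0.9971718069 * 0.3165765398 / (9.3000 * 0.5900 * 0.2886173938) = 0.199339

Answer: Gamma = 0.199339


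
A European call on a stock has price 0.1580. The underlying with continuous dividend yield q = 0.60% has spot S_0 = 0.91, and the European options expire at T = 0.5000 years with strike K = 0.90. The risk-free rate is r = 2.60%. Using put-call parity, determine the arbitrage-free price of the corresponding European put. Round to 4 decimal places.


Put-call parity: C - P = S_0 * exp(-qT) - K * exp(-rT).
S_0 * exp(-qT) = 0.9100 * 0.99700450 = 0.90727409
K * exp(-rT) = 0.9000 * 0.98708414 = 0.88837572
P = C - S*exp(-qT) + K*exp(-rT)
P = 0.1580 - 0.90727409 + 0.88837572 = 0.1391

Answer: Put price = 0.1391


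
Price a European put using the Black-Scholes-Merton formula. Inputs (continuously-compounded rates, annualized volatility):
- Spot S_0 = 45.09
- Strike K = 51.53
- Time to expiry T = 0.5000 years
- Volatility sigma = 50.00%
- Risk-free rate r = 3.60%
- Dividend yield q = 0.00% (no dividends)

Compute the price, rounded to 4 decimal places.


Answer: Price = 9.8255

Derivation:
d1 = (ln(S/K) + (r - q + 0.5*sigma^2) * T) / (sigma * sqrt(T)) = -0.14991702
d2 = d1 - sigma * sqrt(T) = -0.50347041
exp(-rT) = 0.98216103; exp(-qT) = 1.00000000
P = K * exp(-rT) * N(-d2) - S_0 * exp(-qT) * N(-d1)
N(-d1) = 0.55958496; N(-d2) = 0.69268321
P = 51.5300 * 0.98216103 * 0.69268321 - 45.0900 * 1.00000000 * 0.55958496 = 9.8255


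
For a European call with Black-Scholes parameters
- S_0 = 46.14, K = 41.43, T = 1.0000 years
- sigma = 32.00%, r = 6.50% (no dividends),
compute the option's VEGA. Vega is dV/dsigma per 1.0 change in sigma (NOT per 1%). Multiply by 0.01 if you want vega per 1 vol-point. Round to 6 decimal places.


Answer: Vega = 14.411336

Derivation:
d1 = 0.6996093646; d2 = 0.3796093646
phi(d1) = 0.3123393054; exp(-qT) = 1.0000000000; exp(-rT) = 0.9370674634
Vega = S * exp(-qT) * phi(d1) * sqrt(T) = 46.1400 * 1.0000000000 * 0.3123393054 * 1.0000000000 = 14.411336


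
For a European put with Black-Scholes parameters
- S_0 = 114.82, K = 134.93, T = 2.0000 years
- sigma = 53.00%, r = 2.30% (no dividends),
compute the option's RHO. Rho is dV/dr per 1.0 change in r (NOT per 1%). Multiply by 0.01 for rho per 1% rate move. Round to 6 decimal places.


d1 = 0.2208168523; d2 = -0.5287163357
phi(d1) = 0.3893336565; exp(-qT) = 1.0000000000; exp(-rT) = 0.9550419622
N(-d2) = 0.7014988784
Rho = -K*T*exp(-rT)*N(-d2) = -134.9300 * 2.0000 * 0.9550419622 * 0.7014988784 = -180.795639

Answer: Rho = -180.795639


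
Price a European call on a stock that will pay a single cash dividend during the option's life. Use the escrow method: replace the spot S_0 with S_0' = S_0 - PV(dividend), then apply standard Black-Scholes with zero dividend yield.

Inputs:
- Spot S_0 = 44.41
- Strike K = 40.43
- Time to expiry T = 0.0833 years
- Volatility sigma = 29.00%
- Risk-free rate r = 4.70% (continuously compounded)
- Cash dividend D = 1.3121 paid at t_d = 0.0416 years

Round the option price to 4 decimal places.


PV(D) = D * exp(-r * t_d) = 1.3121 * 0.99804671 = 1.30953709
S_0' = S_0 - PV(D) = 44.4100 - 1.30953709 = 43.10046291
d1 = (ln(S_0'/K) + (r + sigma^2/2)*T) / (sigma*sqrt(T)) = 0.85281164
d2 = d1 - sigma*sqrt(T) = 0.76911259
exp(-rT) = 0.99609255
N(d1) = 0.80311811; N(d2) = 0.77908676
C = S_0' * N(d1) - K * exp(-rT) * N(d2) = 43.10046291 * 0.80311811 - 40.4300 * 0.99609255 * 0.77908676 = 3.2394

Answer: Price = 3.2394


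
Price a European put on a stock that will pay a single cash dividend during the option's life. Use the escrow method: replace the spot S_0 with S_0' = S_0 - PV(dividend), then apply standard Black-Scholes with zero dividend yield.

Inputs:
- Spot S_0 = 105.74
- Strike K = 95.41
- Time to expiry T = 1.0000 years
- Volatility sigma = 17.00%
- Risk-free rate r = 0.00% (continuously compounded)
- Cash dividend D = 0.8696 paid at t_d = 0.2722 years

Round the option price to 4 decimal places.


Answer: Price = 3.0725

Derivation:
PV(D) = D * exp(-r * t_d) = 0.8696 * 1.00000000 = 0.86960000
S_0' = S_0 - PV(D) = 105.7400 - 0.86960000 = 104.87040000
d1 = (ln(S_0'/K) + (r + sigma^2/2)*T) / (sigma*sqrt(T)) = 0.64112887
d2 = d1 - sigma*sqrt(T) = 0.47112887
exp(-rT) = 1.00000000
N(-d1) = 0.26071948; N(-d2) = 0.31877436
P = K * exp(-rT) * N(-d2) - S_0' * N(-d1) = 95.4100 * 1.00000000 * 0.31877436 - 104.87040000 * 0.26071948 = 3.0725


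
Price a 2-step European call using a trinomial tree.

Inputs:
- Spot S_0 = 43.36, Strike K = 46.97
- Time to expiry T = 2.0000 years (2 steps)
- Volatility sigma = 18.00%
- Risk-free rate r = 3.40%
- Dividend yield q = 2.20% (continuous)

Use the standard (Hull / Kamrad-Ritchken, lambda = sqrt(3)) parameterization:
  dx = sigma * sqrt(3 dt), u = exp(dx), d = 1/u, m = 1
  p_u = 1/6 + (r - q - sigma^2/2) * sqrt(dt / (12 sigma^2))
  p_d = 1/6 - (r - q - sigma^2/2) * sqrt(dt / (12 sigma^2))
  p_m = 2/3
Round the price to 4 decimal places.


dt = T/N = 1.000000; dx = sigma*sqrt(3*dt) = 0.311769
u = exp(dx) = 1.365839; d = 1/u = 0.732151
p_u = 0.159931, p_m = 0.666667, p_d = 0.173402
Discount per step: exp(-r*dt) = 0.966572
Stock lattice S(k, j) with j the centered position index:
  k=0: S(0,+0) = 43.3600
  k=1: S(1,-1) = 31.7460; S(1,+0) = 43.3600; S(1,+1) = 59.2228
  k=2: S(2,-2) = 23.2429; S(2,-1) = 31.7460; S(2,+0) = 43.3600; S(2,+1) = 59.2228; S(2,+2) = 80.8888
Terminal payoffs V(N, j) = max(S_T - K, 0):
  V(2,-2) = 0.000000; V(2,-1) = 0.000000; V(2,+0) = 0.000000; V(2,+1) = 12.252794; V(2,+2) = 33.918822
Backward induction: V(k, j) = exp(-r*dt) * [p_u * V(k+1, j+1) + p_m * V(k+1, j) + p_d * V(k+1, j-1)]
  V(1,-1) = exp(-r*dt) * [p_u*0.000000 + p_m*0.000000 + p_d*0.000000] = 0.000000
  V(1,+0) = exp(-r*dt) * [p_u*12.252794 + p_m*0.000000 + p_d*0.000000] = 1.894094
  V(1,+1) = exp(-r*dt) * [p_u*33.918822 + p_m*12.252794 + p_d*0.000000] = 13.138797
  V(0,+0) = exp(-r*dt) * [p_u*13.138797 + p_m*1.894094 + p_d*0.000000] = 3.251575

Answer: Price = V(0,0) = 3.2516


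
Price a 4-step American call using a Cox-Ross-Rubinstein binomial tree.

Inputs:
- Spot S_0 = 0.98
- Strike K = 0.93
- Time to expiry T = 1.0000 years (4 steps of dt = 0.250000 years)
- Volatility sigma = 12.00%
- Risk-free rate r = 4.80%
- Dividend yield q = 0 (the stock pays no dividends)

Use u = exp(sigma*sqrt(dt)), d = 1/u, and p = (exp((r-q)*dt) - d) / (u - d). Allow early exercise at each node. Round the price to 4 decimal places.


dt = T/N = 0.250000
u = exp(sigma*sqrt(dt)) = 1.061837; d = 1/u = 0.941765
p = (exp((r-q)*dt) - d) / (u - d) = 0.585547
Discount per step: exp(-r*dt) = 0.988072
Stock lattice S(k, i) with i counting down-moves:
  k=0: S(0,0) = 0.9800
  k=1: S(1,0) = 1.0406; S(1,1) = 0.9229
  k=2: S(2,0) = 1.1049; S(2,1) = 0.9800; S(2,2) = 0.8692
  k=3: S(3,0) = 1.1733; S(3,1) = 1.0406; S(3,2) = 0.9229; S(3,3) = 0.8186
  k=4: S(4,0) = 1.2458; S(4,1) = 1.1049; S(4,2) = 0.9800; S(4,3) = 0.8692; S(4,4) = 0.7709
Terminal payoffs V(N, i) = max(S_T - K, 0):
  V(4,0) = 0.315824; V(4,1) = 0.174947; V(4,2) = 0.050000; V(4,3) = 0.000000; V(4,4) = 0.000000
Backward induction: V(k, i) = exp(-r*dt) * [p * V(k+1, i) + (1-p) * V(k+1, i+1)]; then take max(V_cont, immediate exercise) for American.
  V(3,0) = exp(-r*dt) * [p*0.315824 + (1-p)*0.174947] = 0.254366; exercise = 0.243273; V(3,0) = max -> 0.254366
  V(3,1) = exp(-r*dt) * [p*0.174947 + (1-p)*0.050000] = 0.121693; exercise = 0.110600; V(3,1) = max -> 0.121693
  V(3,2) = exp(-r*dt) * [p*0.050000 + (1-p)*0.000000] = 0.028928; exercise = 0.000000; V(3,2) = max -> 0.028928
  V(3,3) = exp(-r*dt) * [p*0.000000 + (1-p)*0.000000] = 0.000000; exercise = 0.000000; V(3,3) = max -> 0.000000
  V(2,0) = exp(-r*dt) * [p*0.254366 + (1-p)*0.121693] = 0.197001; exercise = 0.174947; V(2,0) = max -> 0.197001
  V(2,1) = exp(-r*dt) * [p*0.121693 + (1-p)*0.028928] = 0.082253; exercise = 0.050000; V(2,1) = max -> 0.082253
  V(2,2) = exp(-r*dt) * [p*0.028928 + (1-p)*0.000000] = 0.016737; exercise = 0.000000; V(2,2) = max -> 0.016737
  V(1,0) = exp(-r*dt) * [p*0.197001 + (1-p)*0.082253] = 0.147661; exercise = 0.110600; V(1,0) = max -> 0.147661
  V(1,1) = exp(-r*dt) * [p*0.082253 + (1-p)*0.016737] = 0.054443; exercise = 0.000000; V(1,1) = max -> 0.054443
  V(0,0) = exp(-r*dt) * [p*0.147661 + (1-p)*0.054443] = 0.107726; exercise = 0.050000; V(0,0) = max -> 0.107726

Answer: Price = V(0,0) = 0.1077


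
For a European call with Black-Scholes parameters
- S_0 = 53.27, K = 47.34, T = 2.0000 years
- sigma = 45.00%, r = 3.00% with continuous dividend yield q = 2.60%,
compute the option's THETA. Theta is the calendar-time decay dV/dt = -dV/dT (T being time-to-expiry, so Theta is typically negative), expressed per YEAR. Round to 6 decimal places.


Answer: Theta = -2.497526

Derivation:
d1 = 0.5162157896; d2 = -0.1201803135
phi(d1) = 0.3491764476; exp(-qT) = 0.9493288668; exp(-rT) = 0.9417645336
Theta = -S*exp(-qT)*phi(d1)*sigma/(2*sqrt(T)) - r*K*exp(-rT)*N(d2) + q*S*exp(-qT)*N(d1)
N(d1) = 0.6971481482; N(d2) = 0.4521701562; sqrt(T) = 1.4142135624
Term 1 = -53.2700 * 0.9493288668 * 0.3491764476 * 0.4500 / (2 * 1.4142135624) = -2.8093887972
Term 2 = -0.0300 * 47.3400 * 0.9417645336 * 0.4521701562 = -0.6047748667
Term 3 = 0.0260 * 53.2700 * 0.9493288668 * 0.6971481482 = 0.9166378997
Theta = -2.8093887972 + (-0.6047748667) + (0.9166378997) = -2.497526


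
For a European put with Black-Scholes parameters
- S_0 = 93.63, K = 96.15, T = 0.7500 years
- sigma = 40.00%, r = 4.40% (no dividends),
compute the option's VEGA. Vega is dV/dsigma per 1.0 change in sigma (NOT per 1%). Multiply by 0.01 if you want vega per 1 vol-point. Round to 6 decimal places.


Answer: Vega = 31.759050

Derivation:
d1 = 0.1917997227; d2 = -0.1546104388
phi(d1) = 0.3916713828; exp(-qT) = 1.0000000000; exp(-rT) = 0.9675385596
Vega = S * exp(-qT) * phi(d1) * sqrt(T) = 93.6300 * 1.0000000000 * 0.3916713828 * 0.8660254038 = 31.759050


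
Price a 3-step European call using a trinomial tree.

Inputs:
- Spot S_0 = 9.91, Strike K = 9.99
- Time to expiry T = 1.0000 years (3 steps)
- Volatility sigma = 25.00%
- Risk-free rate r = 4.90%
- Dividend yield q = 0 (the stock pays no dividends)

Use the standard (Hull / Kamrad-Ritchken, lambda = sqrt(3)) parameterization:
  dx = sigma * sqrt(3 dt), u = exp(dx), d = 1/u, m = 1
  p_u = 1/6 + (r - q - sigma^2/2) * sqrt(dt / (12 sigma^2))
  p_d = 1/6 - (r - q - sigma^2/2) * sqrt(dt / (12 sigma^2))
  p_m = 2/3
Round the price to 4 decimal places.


dt = T/N = 0.333333; dx = sigma*sqrt(3*dt) = 0.250000
u = exp(dx) = 1.284025; d = 1/u = 0.778801
p_u = 0.178500, p_m = 0.666667, p_d = 0.154833
Discount per step: exp(-r*dt) = 0.983799
Stock lattice S(k, j) with j the centered position index:
  k=0: S(0,+0) = 9.9100
  k=1: S(1,-1) = 7.7179; S(1,+0) = 9.9100; S(1,+1) = 12.7247
  k=2: S(2,-2) = 6.0107; S(2,-1) = 7.7179; S(2,+0) = 9.9100; S(2,+1) = 12.7247; S(2,+2) = 16.3388
  k=3: S(3,-3) = 4.6812; S(3,-2) = 6.0107; S(3,-1) = 7.7179; S(3,+0) = 9.9100; S(3,+1) = 12.7247; S(3,+2) = 16.3388; S(3,+3) = 20.9795
Terminal payoffs V(N, j) = max(S_T - K, 0):
  V(3,-3) = 0.000000; V(3,-2) = 0.000000; V(3,-1) = 0.000000; V(3,+0) = 0.000000; V(3,+1) = 2.734692; V(3,+2) = 6.348828; V(3,+3) = 10.989470
Backward induction: V(k, j) = exp(-r*dt) * [p_u * V(k+1, j+1) + p_m * V(k+1, j) + p_d * V(k+1, j-1)]
  V(2,-2) = exp(-r*dt) * [p_u*0.000000 + p_m*0.000000 + p_d*0.000000] = 0.000000
  V(2,-1) = exp(-r*dt) * [p_u*0.000000 + p_m*0.000000 + p_d*0.000000] = 0.000000
  V(2,+0) = exp(-r*dt) * [p_u*2.734692 + p_m*0.000000 + p_d*0.000000] = 0.480234
  V(2,+1) = exp(-r*dt) * [p_u*6.348828 + p_m*2.734692 + p_d*0.000000] = 2.908498
  V(2,+2) = exp(-r*dt) * [p_u*10.989470 + p_m*6.348828 + p_d*2.734692] = 6.510384
  V(1,-1) = exp(-r*dt) * [p_u*0.480234 + p_m*0.000000 + p_d*0.000000] = 0.084333
  V(1,+0) = exp(-r*dt) * [p_u*2.908498 + p_m*0.480234 + p_d*0.000000] = 0.825725
  V(1,+1) = exp(-r*dt) * [p_u*6.510384 + p_m*2.908498 + p_d*0.480234] = 3.124014
  V(0,+0) = exp(-r*dt) * [p_u*3.124014 + p_m*0.825725 + p_d*0.084333] = 1.103014

Answer: Price = V(0,0) = 1.1030
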